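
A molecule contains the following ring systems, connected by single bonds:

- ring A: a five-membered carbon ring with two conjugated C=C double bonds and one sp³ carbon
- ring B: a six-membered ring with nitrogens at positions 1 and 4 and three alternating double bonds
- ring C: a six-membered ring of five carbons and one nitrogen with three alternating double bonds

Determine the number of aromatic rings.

2

Ring A has one sp³ carbon, so it is not fully conjugated — not aromatic (cyclopentadiene).
Ring B is planar and fully conjugated; 3 ring double bonds give 6 π electrons. That satisfies 4n+2 with n=1, so ring B is aromatic (pyrazine).
Ring C is fully conjugated (every ring atom contributes a p orbital); 3 ring double bonds give 6 π electrons. 6 = 4(1)+2, so ring C is aromatic (pyridine).
Aromatic: B, C. Total: 2.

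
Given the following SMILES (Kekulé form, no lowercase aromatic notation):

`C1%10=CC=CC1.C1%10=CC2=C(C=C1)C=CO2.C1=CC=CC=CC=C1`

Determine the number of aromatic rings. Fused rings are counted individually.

The SMILES encodes a five-membered carbon ring with two conjugated C=C double bonds and one sp³ carbon; a six-membered carbon ring with three alternating C=C double bonds, fused to a five-membered ring containing one oxygen and two C=C double bonds; an eight-membered carbon ring with four alternating C=C double bonds.
The 5-membered ring has one sp³ carbon, so it is not fully conjugated — not aromatic (cyclopentadiene).
The fused 6/5-membered bicyclic (with one oxygen) is a single π system with 9 sp² atoms and 10 π electrons from ring double bonds plus a heteroatom lone pair. 10 = 4(2)+2, so the system is aromatic and both rings count as aromatic (benzofuran).
The 8-membered ring has only sp² ring atoms; a planar conformation would have a fully conjugated π system of 8 electrons. But 8 = 4(2), which is 4n not 4n+2, so it is not aromatic (cyclooctatetraene) — cyclooctatetraene distorts into a non-planar tub to avoid antiaromaticity.
2 of the 4 rings are aromatic. Total: 2.

2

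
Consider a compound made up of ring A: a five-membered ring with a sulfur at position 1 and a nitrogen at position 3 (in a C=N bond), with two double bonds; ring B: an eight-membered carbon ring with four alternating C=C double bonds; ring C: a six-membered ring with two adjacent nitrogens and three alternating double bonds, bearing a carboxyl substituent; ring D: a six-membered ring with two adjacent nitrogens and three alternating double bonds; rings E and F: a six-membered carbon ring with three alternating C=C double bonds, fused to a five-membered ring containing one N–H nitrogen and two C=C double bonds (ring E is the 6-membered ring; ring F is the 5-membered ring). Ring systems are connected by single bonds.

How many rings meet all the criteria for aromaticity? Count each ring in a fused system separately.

5

Ring A is fully conjugated (every ring atom contributes a p orbital); 2 ring double bonds (4 π electrons) plus a heteroatom lone pair (2) give 6 π electrons. That satisfies 4n+2 with n=1, so ring A is aromatic (thiazole).
Ring B has only sp² ring atoms; a planar conformation would have a fully conjugated π system of 8 electrons. But 8 = 4(2), which is 4n not 4n+2, so ring B is not aromatic (cyclooctatetraene) — cyclooctatetraene distorts into a non-planar tub to avoid antiaromaticity.
Ring C is planar and fully conjugated; 3 ring double bonds give 6 π electrons. 6 = 4(1)+2, so ring C is aromatic (pyridazine).
Ring D has a continuous p-orbital overlap around the ring; 3 ring double bonds give 6 π electrons. That satisfies 4n+2 with n=1, so ring D is aromatic (pyridazine).
Rings E and F form a fused bicyclic system (with one N–H) with 9 sp² atoms and 10 π electrons from ring double bonds plus a heteroatom lone pair. 10 = 4(2)+2, so the system is aromatic and both rings count as aromatic (indole).
Aromatic: A, C, D, E, F. Total: 5.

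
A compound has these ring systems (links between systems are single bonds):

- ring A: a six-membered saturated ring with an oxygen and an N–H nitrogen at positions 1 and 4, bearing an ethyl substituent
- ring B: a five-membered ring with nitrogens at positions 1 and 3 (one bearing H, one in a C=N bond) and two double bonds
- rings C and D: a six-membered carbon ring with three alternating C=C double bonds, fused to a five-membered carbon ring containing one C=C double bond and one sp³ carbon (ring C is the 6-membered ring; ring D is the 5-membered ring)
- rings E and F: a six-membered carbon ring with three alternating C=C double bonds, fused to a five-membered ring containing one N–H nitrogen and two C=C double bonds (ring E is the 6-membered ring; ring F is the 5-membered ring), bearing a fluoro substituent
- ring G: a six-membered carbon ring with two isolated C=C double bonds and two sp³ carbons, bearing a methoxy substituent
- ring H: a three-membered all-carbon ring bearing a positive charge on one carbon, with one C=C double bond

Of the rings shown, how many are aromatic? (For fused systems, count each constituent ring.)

Ring A has only sp³ atoms, so it is not fully conjugated — not aromatic (morpholine).
Ring B is planar and fully conjugated; 2 ring double bonds (4 π electrons) plus a heteroatom lone pair (2) give 6 π electrons. Since 6 = 4n+2 (n=1), ring B is aromatic (imidazole).
Ring C is planar and fully conjugated; 3 ring double bonds give 6 π electrons. 6 = 4(1)+2, so ring C is aromatic (benzene ring).
Ring D has one sp³ carbon, so it is not fully conjugated — not aromatic (cyclopentene ring).
Rings E and F form a fused bicyclic system (with one N–H) with 9 sp² atoms and 10 π electrons from ring double bonds plus a heteroatom lone pair. 10 = 4(2)+2, so the system is aromatic and both rings count as aromatic (indole).
Ring G has two sp³ carbons, so it is not fully conjugated — not aromatic (1,4-cyclohexadiene).
Ring H is planar and fully conjugated; 1 ring double bond (2 π electrons) plus the carbocation's empty p orbital (0, but keeps the ring conjugated) give 2 π electrons. 2 = 4(0)+2, so ring H is aromatic (cyclopropenyl cation).
Aromatic: B, C, E, F, H. Total: 5.

5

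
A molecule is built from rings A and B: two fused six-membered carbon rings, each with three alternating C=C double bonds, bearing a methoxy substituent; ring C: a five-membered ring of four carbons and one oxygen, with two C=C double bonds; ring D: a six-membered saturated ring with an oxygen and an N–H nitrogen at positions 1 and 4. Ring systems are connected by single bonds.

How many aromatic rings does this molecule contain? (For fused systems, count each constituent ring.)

Rings A and B form a fused bicyclic system with 10 sp² atoms and 10 π electrons from ring double bonds. 10 = 4(2)+2, so the system is aromatic and both rings count as aromatic (naphthalene).
Ring C is planar and fully conjugated; 2 ring double bonds (4 π electrons) plus a heteroatom lone pair (2) give 6 π electrons. 6 = 4(1)+2, so ring C is aromatic (furan).
Ring D has only sp³ atoms, so it is not fully conjugated — not aromatic (morpholine).
Aromatic: A, B, C. Total: 3.

3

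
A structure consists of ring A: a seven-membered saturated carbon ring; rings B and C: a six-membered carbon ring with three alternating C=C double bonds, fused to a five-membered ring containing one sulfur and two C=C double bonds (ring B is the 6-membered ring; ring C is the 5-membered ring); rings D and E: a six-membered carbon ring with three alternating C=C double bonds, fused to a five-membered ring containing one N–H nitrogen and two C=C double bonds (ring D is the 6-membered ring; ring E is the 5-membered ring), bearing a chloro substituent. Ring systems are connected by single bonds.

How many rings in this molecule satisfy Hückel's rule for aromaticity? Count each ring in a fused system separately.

Ring A has only sp³ atoms, so it is not fully conjugated — not aromatic (cycloheptane).
Rings B and C form a fused bicyclic system (with one sulfur) with 9 sp² atoms and 10 π electrons from ring double bonds plus a heteroatom lone pair. 10 = 4(2)+2, so the system is aromatic and both rings count as aromatic (benzothiophene).
Rings D and E form a fused bicyclic system (with one N–H) with 9 sp² atoms and 10 π electrons from ring double bonds plus a heteroatom lone pair. 10 = 4(2)+2, so the system is aromatic and both rings count as aromatic (indole).
Aromatic: B, C, D, E. Total: 4.

4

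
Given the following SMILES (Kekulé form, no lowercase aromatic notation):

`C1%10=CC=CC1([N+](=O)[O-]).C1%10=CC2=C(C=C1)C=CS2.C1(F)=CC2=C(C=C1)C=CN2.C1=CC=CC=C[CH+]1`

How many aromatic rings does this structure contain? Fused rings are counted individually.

The SMILES encodes a five-membered carbon ring with two conjugated C=C double bonds and one sp³ carbon; a six-membered carbon ring with three alternating C=C double bonds, fused to a five-membered ring containing one sulfur and two C=C double bonds; a six-membered carbon ring with three alternating C=C double bonds, fused to a five-membered ring containing one N–H nitrogen and two C=C double bonds; a seven-membered all-carbon ring bearing a positive charge on one carbon, with three C=C double bonds.
The 5-membered ring has one sp³ carbon, so it is not fully conjugated — not aromatic (cyclopentadiene).
The fused 6/5-membered bicyclic (with one sulfur) is a single π system with 9 sp² atoms and 10 π electrons from ring double bonds plus a heteroatom lone pair. 10 = 4(2)+2, so the system is aromatic and both rings count as aromatic (benzothiophene).
The fused 6/5-membered bicyclic (with one N–H) is a single π system with 9 sp² atoms and 10 π electrons from ring double bonds plus a heteroatom lone pair. 10 = 4(2)+2, so the system is aromatic and both rings count as aromatic (indole).
The 7-membered ring is fully conjugated (every ring atom contributes a p orbital); 3 ring double bonds (6 π electrons) plus the carbocation's empty p orbital (0, but keeps the ring conjugated) give 6 π electrons. Since 6 = 4n+2 (n=1), it is aromatic (tropylium cation).
5 of the 6 rings are aromatic. Total: 5.

5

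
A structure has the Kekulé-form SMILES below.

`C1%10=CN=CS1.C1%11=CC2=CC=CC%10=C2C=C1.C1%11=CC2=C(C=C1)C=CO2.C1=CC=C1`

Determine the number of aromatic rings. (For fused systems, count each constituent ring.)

The SMILES encodes a five-membered ring with a sulfur at position 1 and a nitrogen at position 3 (in a C=N bond), with two double bonds; two fused six-membered carbon rings, each with three alternating C=C double bonds; a six-membered carbon ring with three alternating C=C double bonds, fused to a five-membered ring containing one oxygen and two C=C double bonds; a four-membered carbon ring with two alternating C=C double bonds.
The 5-membered ring with one sulfur and one =N– is fully conjugated (every ring atom contributes a p orbital); 2 ring double bonds (4 π electrons) plus a heteroatom lone pair (2) give 6 π electrons. Since 6 = 4n+2 (n=1), it is aromatic (thiazole).
The fused 6/6-membered bicyclic is a single π system with 10 sp² atoms and 10 π electrons from ring double bonds. 10 = 4(2)+2, so the system is aromatic and both rings count as aromatic (naphthalene).
The fused 6/5-membered bicyclic (with one oxygen) is a single π system with 9 sp² atoms and 10 π electrons from ring double bonds plus a heteroatom lone pair. 10 = 4(2)+2, so the system is aromatic and both rings count as aromatic (benzofuran).
The 4-membered ring has only sp² ring atoms; a planar conformation would have a fully conjugated π system of 4 electrons. But 4 = 4(1), which is 4n not 4n+2, so it is not aromatic (cyclobutadiene) — cyclobutadiene is antiaromatic and distorts to a rectangle.
5 of the 6 rings are aromatic. Total: 5.

5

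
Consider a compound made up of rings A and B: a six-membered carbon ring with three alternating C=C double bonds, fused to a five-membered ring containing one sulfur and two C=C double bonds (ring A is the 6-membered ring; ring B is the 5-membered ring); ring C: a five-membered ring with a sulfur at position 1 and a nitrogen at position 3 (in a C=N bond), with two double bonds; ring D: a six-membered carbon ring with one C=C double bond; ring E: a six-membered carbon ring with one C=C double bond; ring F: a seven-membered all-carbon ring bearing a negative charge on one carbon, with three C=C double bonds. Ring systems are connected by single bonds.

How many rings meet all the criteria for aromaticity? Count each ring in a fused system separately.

3

Rings A and B form a fused bicyclic system (with one sulfur) with 9 sp² atoms and 10 π electrons from ring double bonds plus a heteroatom lone pair. 10 = 4(2)+2, so the system is aromatic and both rings count as aromatic (benzothiophene).
Ring C is planar and fully conjugated; 2 ring double bonds (4 π electrons) plus a heteroatom lone pair (2) give 6 π electrons. That satisfies 4n+2 with n=1, so ring C is aromatic (thiazole).
Ring D has four sp³ carbons, so it is not fully conjugated — not aromatic (cyclohexene).
Ring E has four sp³ carbons, so it is not fully conjugated — not aromatic (cyclohexene).
Ring F has only sp² ring atoms; a planar conformation would have a fully conjugated π system of 8 electrons. But 8 = 4(2), which is 4n not 4n+2, so ring F is not aromatic (cycloheptatrienyl anion).
Aromatic: A, B, C. Total: 3.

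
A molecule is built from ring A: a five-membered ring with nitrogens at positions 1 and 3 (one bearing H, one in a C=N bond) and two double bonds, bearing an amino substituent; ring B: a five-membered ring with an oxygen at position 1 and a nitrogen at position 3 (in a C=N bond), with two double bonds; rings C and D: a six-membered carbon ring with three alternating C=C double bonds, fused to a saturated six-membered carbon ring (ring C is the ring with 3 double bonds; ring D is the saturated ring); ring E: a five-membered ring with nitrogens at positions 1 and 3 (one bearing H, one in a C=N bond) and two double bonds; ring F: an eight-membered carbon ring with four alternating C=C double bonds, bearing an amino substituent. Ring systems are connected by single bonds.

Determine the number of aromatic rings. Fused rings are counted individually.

Ring A has a continuous p-orbital overlap around the ring; 2 ring double bonds (4 π electrons) plus a heteroatom lone pair (2) give 6 π electrons. That satisfies 4n+2 with n=1, so ring A is aromatic (imidazole).
Ring B is fully conjugated (every ring atom contributes a p orbital); 2 ring double bonds (4 π electrons) plus a heteroatom lone pair (2) give 6 π electrons. Since 6 = 4n+2 (n=1), ring B is aromatic (oxazole).
Ring C is fully conjugated (every ring atom contributes a p orbital); 3 ring double bonds give 6 π electrons. 6 = 4(1)+2, so ring C is aromatic (benzene ring).
Ring D has four sp³ carbons, so it is not fully conjugated — not aromatic (cyclohexane ring).
Ring E is fully conjugated (every ring atom contributes a p orbital); 2 ring double bonds (4 π electrons) plus a heteroatom lone pair (2) give 6 π electrons. 6 = 4(1)+2, so ring E is aromatic (imidazole).
Ring F has only sp² ring atoms; a planar conformation would have a fully conjugated π system of 8 electrons. But 8 = 4(2), which is 4n not 4n+2, so ring F is not aromatic (cyclooctatetraene) — cyclooctatetraene distorts into a non-planar tub to avoid antiaromaticity.
Aromatic: A, B, C, E. Total: 4.

4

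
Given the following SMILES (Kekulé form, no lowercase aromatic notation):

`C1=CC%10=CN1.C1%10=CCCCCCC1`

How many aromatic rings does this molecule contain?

The SMILES encodes a five-membered ring of four carbons and one nitrogen bearing a hydrogen, with two C=C double bonds; an eight-membered carbon ring with one C=C double bond.
The 5-membered ring with one N–H has a continuous p-orbital overlap around the ring; 2 ring double bonds (4 π electrons) plus a heteroatom lone pair (2) give 6 π electrons. That satisfies 4n+2 with n=1, so it is aromatic (pyrrole).
The 8-membered ring has six sp³ carbons, so it is not fully conjugated — not aromatic (cyclooctene).
1 of the 2 rings is aromatic. Total: 1.

1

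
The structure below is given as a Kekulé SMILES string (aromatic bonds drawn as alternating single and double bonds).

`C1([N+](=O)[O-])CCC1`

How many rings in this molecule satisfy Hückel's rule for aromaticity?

0

The SMILES encodes a four-membered saturated carbon ring.
The 4-membered ring has only sp³ atoms, so it is not fully conjugated — not aromatic (cyclobutane).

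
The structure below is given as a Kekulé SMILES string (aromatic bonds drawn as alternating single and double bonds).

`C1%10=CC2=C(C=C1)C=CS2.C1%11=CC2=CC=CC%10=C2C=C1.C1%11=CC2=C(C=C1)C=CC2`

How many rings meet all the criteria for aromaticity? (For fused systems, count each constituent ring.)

The SMILES encodes a six-membered carbon ring with three alternating C=C double bonds, fused to a five-membered ring containing one sulfur and two C=C double bonds; two fused six-membered carbon rings, each with three alternating C=C double bonds; a six-membered carbon ring with three alternating C=C double bonds, fused to a five-membered carbon ring containing one C=C double bond and one sp³ carbon.
The fused 6/5-membered bicyclic (with one sulfur) is a single π system with 9 sp² atoms and 10 π electrons from ring double bonds plus a heteroatom lone pair. 10 = 4(2)+2, so the system is aromatic and both rings count as aromatic (benzothiophene).
The fused 6/6-membered bicyclic is a single π system with 10 sp² atoms and 10 π electrons from ring double bonds. 10 = 4(2)+2, so the system is aromatic and both rings count as aromatic (naphthalene).
The 6-membered ring is planar and fully conjugated; 3 ring double bonds give 6 π electrons. 6 = 4(1)+2, so it is aromatic (benzene ring).
The 5-membered ring has one sp³ carbon, so it is not fully conjugated — not aromatic (cyclopentene ring).
5 of the 6 rings are aromatic. Total: 5.

5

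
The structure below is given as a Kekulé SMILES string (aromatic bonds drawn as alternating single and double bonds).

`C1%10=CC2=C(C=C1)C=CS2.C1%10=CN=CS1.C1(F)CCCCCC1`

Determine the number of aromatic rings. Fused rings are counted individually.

3

The SMILES encodes a six-membered carbon ring with three alternating C=C double bonds, fused to a five-membered ring containing one sulfur and two C=C double bonds; a five-membered ring with a sulfur at position 1 and a nitrogen at position 3 (in a C=N bond), with two double bonds; a seven-membered saturated carbon ring.
The fused 6/5-membered bicyclic (with one sulfur) is a single π system with 9 sp² atoms and 10 π electrons from ring double bonds plus a heteroatom lone pair. 10 = 4(2)+2, so the system is aromatic and both rings count as aromatic (benzothiophene).
The 5-membered ring with one sulfur and one =N– is planar and fully conjugated; 2 ring double bonds (4 π electrons) plus a heteroatom lone pair (2) give 6 π electrons. Since 6 = 4n+2 (n=1), it is aromatic (thiazole).
The 7-membered ring has only sp³ atoms, so it is not fully conjugated — not aromatic (cycloheptane).
3 of the 4 rings are aromatic. Total: 3.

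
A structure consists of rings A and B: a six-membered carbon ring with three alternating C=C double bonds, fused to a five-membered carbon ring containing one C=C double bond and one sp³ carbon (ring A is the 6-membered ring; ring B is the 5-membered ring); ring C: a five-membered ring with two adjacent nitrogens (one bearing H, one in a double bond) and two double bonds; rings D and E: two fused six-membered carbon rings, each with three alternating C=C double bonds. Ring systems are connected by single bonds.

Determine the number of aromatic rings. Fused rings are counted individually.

Ring A is planar and fully conjugated; 3 ring double bonds give 6 π electrons. 6 = 4(1)+2, so ring A is aromatic (benzene ring).
Ring B has one sp³ carbon, so it is not fully conjugated — not aromatic (cyclopentene ring).
Ring C has a continuous p-orbital overlap around the ring; 2 ring double bonds (4 π electrons) plus a heteroatom lone pair (2) give 6 π electrons. 6 = 4(1)+2, so ring C is aromatic (pyrazole).
Rings D and E form a fused bicyclic system with 10 sp² atoms and 10 π electrons from ring double bonds. 10 = 4(2)+2, so the system is aromatic and both rings count as aromatic (naphthalene).
Aromatic: A, C, D, E. Total: 4.

4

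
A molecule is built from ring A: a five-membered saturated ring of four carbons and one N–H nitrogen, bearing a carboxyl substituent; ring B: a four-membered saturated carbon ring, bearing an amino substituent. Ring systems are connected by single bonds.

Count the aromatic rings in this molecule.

0

Ring A has only sp³ atoms, so it is not fully conjugated — not aromatic (pyrrolidine).
Ring B has only sp³ atoms, so it is not fully conjugated — not aromatic (cyclobutane).
No ring is aromatic. Total: 0.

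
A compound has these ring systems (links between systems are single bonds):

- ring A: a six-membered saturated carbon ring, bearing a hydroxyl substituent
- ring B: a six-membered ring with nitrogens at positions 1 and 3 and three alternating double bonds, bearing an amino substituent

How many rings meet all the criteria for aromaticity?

Ring A has only sp³ atoms, so it is not fully conjugated — not aromatic (cyclohexane).
Ring B has a continuous p-orbital overlap around the ring; 3 ring double bonds give 6 π electrons. Since 6 = 4n+2 (n=1), ring B is aromatic (pyrimidine).
Aromatic: B. Total: 1.

1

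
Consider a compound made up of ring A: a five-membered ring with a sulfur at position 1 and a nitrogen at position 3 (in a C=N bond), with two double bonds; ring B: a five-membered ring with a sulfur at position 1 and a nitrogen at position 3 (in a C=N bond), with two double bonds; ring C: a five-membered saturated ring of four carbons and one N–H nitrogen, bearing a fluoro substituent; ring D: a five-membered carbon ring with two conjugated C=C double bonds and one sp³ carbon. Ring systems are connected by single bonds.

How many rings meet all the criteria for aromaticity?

Ring A is fully conjugated (every ring atom contributes a p orbital); 2 ring double bonds (4 π electrons) plus a heteroatom lone pair (2) give 6 π electrons. Since 6 = 4n+2 (n=1), ring A is aromatic (thiazole).
Ring B is planar and fully conjugated; 2 ring double bonds (4 π electrons) plus a heteroatom lone pair (2) give 6 π electrons. 6 = 4(1)+2, so ring B is aromatic (thiazole).
Ring C has only sp³ atoms, so it is not fully conjugated — not aromatic (pyrrolidine).
Ring D has one sp³ carbon, so it is not fully conjugated — not aromatic (cyclopentadiene).
Aromatic: A, B. Total: 2.

2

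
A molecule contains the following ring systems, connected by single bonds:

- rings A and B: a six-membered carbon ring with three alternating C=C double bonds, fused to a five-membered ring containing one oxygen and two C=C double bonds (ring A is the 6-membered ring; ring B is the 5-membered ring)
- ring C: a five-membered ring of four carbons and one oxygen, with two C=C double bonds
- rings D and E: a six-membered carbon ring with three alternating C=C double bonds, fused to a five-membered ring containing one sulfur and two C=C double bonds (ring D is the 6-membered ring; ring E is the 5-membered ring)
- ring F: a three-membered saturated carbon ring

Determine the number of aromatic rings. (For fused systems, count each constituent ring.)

Rings A and B form a fused bicyclic system (with one oxygen) with 9 sp² atoms and 10 π electrons from ring double bonds plus a heteroatom lone pair. 10 = 4(2)+2, so the system is aromatic and both rings count as aromatic (benzofuran).
Ring C has a continuous p-orbital overlap around the ring; 2 ring double bonds (4 π electrons) plus a heteroatom lone pair (2) give 6 π electrons. 6 = 4(1)+2, so ring C is aromatic (furan).
Rings D and E form a fused bicyclic system (with one sulfur) with 9 sp² atoms and 10 π electrons from ring double bonds plus a heteroatom lone pair. 10 = 4(2)+2, so the system is aromatic and both rings count as aromatic (benzothiophene).
Ring F has only sp³ atoms, so it is not fully conjugated — not aromatic (cyclopropane).
Aromatic: A, B, C, D, E. Total: 5.

5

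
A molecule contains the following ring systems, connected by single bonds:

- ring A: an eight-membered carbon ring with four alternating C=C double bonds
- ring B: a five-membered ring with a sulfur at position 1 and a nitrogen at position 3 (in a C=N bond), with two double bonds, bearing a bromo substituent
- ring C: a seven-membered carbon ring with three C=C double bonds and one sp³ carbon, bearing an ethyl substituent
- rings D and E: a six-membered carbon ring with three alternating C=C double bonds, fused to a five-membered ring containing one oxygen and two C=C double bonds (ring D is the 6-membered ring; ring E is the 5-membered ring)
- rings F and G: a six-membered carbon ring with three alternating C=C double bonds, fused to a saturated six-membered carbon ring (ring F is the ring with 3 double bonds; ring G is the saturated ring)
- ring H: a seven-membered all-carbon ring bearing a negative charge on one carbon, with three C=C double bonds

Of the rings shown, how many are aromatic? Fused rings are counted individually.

Ring A has only sp² ring atoms; a planar conformation would have a fully conjugated π system of 8 electrons. But 8 = 4(2), which is 4n not 4n+2, so ring A is not aromatic (cyclooctatetraene) — cyclooctatetraene distorts into a non-planar tub to avoid antiaromaticity.
Ring B is planar and fully conjugated; 2 ring double bonds (4 π electrons) plus a heteroatom lone pair (2) give 6 π electrons. Since 6 = 4n+2 (n=1), ring B is aromatic (thiazole).
Ring C has one sp³ carbon, so it is not fully conjugated — not aromatic (cycloheptatriene).
Rings D and E form a fused bicyclic system (with one oxygen) with 9 sp² atoms and 10 π electrons from ring double bonds plus a heteroatom lone pair. 10 = 4(2)+2, so the system is aromatic and both rings count as aromatic (benzofuran).
Ring F is fully conjugated (every ring atom contributes a p orbital); 3 ring double bonds give 6 π electrons. Since 6 = 4n+2 (n=1), ring F is aromatic (benzene ring).
Ring G has four sp³ carbons, so it is not fully conjugated — not aromatic (cyclohexane ring).
Ring H has only sp² ring atoms; a planar conformation would have a fully conjugated π system of 8 electrons. But 8 = 4(2), which is 4n not 4n+2, so ring H is not aromatic (cycloheptatrienyl anion).
Aromatic: B, D, E, F. Total: 4.

4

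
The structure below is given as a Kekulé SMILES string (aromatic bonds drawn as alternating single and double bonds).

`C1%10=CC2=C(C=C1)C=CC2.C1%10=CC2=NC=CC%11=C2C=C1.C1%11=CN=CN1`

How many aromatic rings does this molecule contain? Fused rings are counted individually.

4

The SMILES encodes a six-membered carbon ring with three alternating C=C double bonds, fused to a five-membered carbon ring containing one C=C double bond and one sp³ carbon; two fused six-membered rings, each with three alternating double bonds; one ring is all carbon and the other has one ring nitrogen; a five-membered ring with nitrogens at positions 1 and 3 (one bearing H, one in a C=N bond) and two double bonds.
The 6-membered ring has a continuous p-orbital overlap around the ring; 3 ring double bonds give 6 π electrons. Since 6 = 4n+2 (n=1), it is aromatic (benzene ring).
The 5-membered ring has one sp³ carbon, so it is not fully conjugated — not aromatic (cyclopentene ring).
The fused 6/6-membered bicyclic (with one nitrogen) is a single π system with 10 sp² atoms and 10 π electrons from ring double bonds. 10 = 4(2)+2, so the system is aromatic and both rings count as aromatic (quinoline).
The 5-membered ring with two nitrogens (one N–H, one =N–) has a continuous p-orbital overlap around the ring; 2 ring double bonds (4 π electrons) plus a heteroatom lone pair (2) give 6 π electrons. 6 = 4(1)+2, so it is aromatic (imidazole).
4 of the 5 rings are aromatic. Total: 4.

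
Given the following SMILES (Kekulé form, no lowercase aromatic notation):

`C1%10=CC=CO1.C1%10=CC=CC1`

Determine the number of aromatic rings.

1

The SMILES encodes a five-membered ring of four carbons and one oxygen, with two C=C double bonds; a five-membered carbon ring with two conjugated C=C double bonds and one sp³ carbon.
The 5-membered ring with one oxygen is fully conjugated (every ring atom contributes a p orbital); 2 ring double bonds (4 π electrons) plus a heteroatom lone pair (2) give 6 π electrons. Since 6 = 4n+2 (n=1), it is aromatic (furan).
The 5-membered ring has one sp³ carbon, so it is not fully conjugated — not aromatic (cyclopentadiene).
1 of the 2 rings is aromatic. Total: 1.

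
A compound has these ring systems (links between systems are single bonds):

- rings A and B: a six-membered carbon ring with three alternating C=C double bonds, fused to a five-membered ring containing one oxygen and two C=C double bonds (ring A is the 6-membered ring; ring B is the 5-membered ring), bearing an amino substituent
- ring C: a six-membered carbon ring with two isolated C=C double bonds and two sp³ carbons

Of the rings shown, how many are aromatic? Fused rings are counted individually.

Rings A and B form a fused bicyclic system (with one oxygen) with 9 sp² atoms and 10 π electrons from ring double bonds plus a heteroatom lone pair. 10 = 4(2)+2, so the system is aromatic and both rings count as aromatic (benzofuran).
Ring C has two sp³ carbons, so it is not fully conjugated — not aromatic (1,4-cyclohexadiene).
Aromatic: A, B. Total: 2.

2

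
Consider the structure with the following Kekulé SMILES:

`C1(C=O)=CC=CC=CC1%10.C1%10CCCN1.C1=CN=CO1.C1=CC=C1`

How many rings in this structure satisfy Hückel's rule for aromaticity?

1

The SMILES encodes a seven-membered carbon ring with three C=C double bonds and one sp³ carbon; a five-membered saturated ring of four carbons and one N–H nitrogen; a five-membered ring with an oxygen at position 1 and a nitrogen at position 3 (in a C=N bond), with two double bonds; a four-membered carbon ring with two alternating C=C double bonds.
The 7-membered ring has one sp³ carbon, so it is not fully conjugated — not aromatic (cycloheptatriene).
The 5-membered ring with one N–H has only sp³ atoms, so it is not fully conjugated — not aromatic (pyrrolidine).
The 5-membered ring with one oxygen and one =N– is planar and fully conjugated; 2 ring double bonds (4 π electrons) plus a heteroatom lone pair (2) give 6 π electrons. Since 6 = 4n+2 (n=1), it is aromatic (oxazole).
The 4-membered ring has only sp² ring atoms; a planar conformation would have a fully conjugated π system of 4 electrons. But 4 = 4(1), which is 4n not 4n+2, so it is not aromatic (cyclobutadiene) — cyclobutadiene is antiaromatic and distorts to a rectangle.
1 of the 4 rings is aromatic. Total: 1.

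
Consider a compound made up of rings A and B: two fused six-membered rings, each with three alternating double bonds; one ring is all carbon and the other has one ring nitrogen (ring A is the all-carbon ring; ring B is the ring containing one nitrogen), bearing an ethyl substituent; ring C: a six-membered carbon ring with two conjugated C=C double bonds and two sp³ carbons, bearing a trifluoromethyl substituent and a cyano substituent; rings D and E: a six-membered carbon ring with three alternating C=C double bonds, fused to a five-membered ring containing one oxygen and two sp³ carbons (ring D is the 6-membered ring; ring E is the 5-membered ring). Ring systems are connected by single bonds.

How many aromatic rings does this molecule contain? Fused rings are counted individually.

Rings A and B form a fused bicyclic system (with one nitrogen) with 10 sp² atoms and 10 π electrons from ring double bonds. 10 = 4(2)+2, so the system is aromatic and both rings count as aromatic (quinoline).
Ring C has two sp³ carbons, so it is not fully conjugated — not aromatic (1,3-cyclohexadiene).
Ring D is planar and fully conjugated; 3 ring double bonds give 6 π electrons. 6 = 4(1)+2, so ring D is aromatic (benzene ring).
Ring E has two sp³ carbons, so it is not fully conjugated — not aromatic (oxolane ring).
Aromatic: A, B, D. Total: 3.

3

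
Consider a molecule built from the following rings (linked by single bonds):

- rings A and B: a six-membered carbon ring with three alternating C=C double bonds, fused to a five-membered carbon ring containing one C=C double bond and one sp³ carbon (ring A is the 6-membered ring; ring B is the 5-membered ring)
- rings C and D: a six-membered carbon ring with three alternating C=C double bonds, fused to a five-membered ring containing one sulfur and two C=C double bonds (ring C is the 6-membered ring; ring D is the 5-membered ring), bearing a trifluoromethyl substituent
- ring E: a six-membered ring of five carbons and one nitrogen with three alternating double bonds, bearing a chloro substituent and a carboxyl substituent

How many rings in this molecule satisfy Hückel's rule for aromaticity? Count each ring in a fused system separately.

Ring A is planar and fully conjugated; 3 ring double bonds give 6 π electrons. That satisfies 4n+2 with n=1, so ring A is aromatic (benzene ring).
Ring B has one sp³ carbon, so it is not fully conjugated — not aromatic (cyclopentene ring).
Rings C and D form a fused bicyclic system (with one sulfur) with 9 sp² atoms and 10 π electrons from ring double bonds plus a heteroatom lone pair. 10 = 4(2)+2, so the system is aromatic and both rings count as aromatic (benzothiophene).
Ring E is fully conjugated (every ring atom contributes a p orbital); 3 ring double bonds give 6 π electrons. Since 6 = 4n+2 (n=1), ring E is aromatic (pyridine).
Aromatic: A, C, D, E. Total: 4.

4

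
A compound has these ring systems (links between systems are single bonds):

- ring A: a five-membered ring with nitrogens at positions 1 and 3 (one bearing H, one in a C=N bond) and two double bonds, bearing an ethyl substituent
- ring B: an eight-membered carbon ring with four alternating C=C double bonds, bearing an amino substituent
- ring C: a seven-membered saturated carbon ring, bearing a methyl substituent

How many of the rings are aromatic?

1

Ring A is fully conjugated (every ring atom contributes a p orbital); 2 ring double bonds (4 π electrons) plus a heteroatom lone pair (2) give 6 π electrons. Since 6 = 4n+2 (n=1), ring A is aromatic (imidazole).
Ring B has only sp² ring atoms; a planar conformation would have a fully conjugated π system of 8 electrons. But 8 = 4(2), which is 4n not 4n+2, so ring B is not aromatic (cyclooctatetraene) — cyclooctatetraene distorts into a non-planar tub to avoid antiaromaticity.
Ring C has only sp³ atoms, so it is not fully conjugated — not aromatic (cycloheptane).
Aromatic: A. Total: 1.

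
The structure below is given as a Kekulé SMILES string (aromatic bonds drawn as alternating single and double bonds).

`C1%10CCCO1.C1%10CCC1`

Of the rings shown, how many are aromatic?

The SMILES encodes a five-membered saturated ring of four carbons and one oxygen; a four-membered saturated carbon ring.
The 5-membered ring with one oxygen has only sp³ atoms, so it is not fully conjugated — not aromatic (tetrahydrofuran).
The 4-membered ring has only sp³ atoms, so it is not fully conjugated — not aromatic (cyclobutane).
None of the rings are aromatic. Total: 0.

0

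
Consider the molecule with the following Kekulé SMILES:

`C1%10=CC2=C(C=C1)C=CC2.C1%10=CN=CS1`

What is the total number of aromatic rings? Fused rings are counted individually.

2

The SMILES encodes a six-membered carbon ring with three alternating C=C double bonds, fused to a five-membered carbon ring containing one C=C double bond and one sp³ carbon; a five-membered ring with a sulfur at position 1 and a nitrogen at position 3 (in a C=N bond), with two double bonds.
The 6-membered ring is planar and fully conjugated; 3 ring double bonds give 6 π electrons. Since 6 = 4n+2 (n=1), it is aromatic (benzene ring).
The 5-membered ring has one sp³ carbon, so it is not fully conjugated — not aromatic (cyclopentene ring).
The 5-membered ring with one sulfur and one =N– is fully conjugated (every ring atom contributes a p orbital); 2 ring double bonds (4 π electrons) plus a heteroatom lone pair (2) give 6 π electrons. That satisfies 4n+2 with n=1, so it is aromatic (thiazole).
2 of the 3 rings are aromatic. Total: 2.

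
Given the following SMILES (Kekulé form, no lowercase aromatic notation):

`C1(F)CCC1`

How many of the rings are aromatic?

The SMILES encodes a four-membered saturated carbon ring.
The 4-membered ring has only sp³ atoms, so it is not fully conjugated — not aromatic (cyclobutane).

0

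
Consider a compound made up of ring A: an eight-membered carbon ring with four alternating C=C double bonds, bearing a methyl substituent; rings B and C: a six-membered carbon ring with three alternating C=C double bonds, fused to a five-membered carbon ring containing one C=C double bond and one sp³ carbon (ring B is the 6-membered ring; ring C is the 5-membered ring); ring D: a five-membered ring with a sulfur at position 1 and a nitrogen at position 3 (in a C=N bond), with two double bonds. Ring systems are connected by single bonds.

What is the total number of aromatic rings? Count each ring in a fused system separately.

Ring A has only sp² ring atoms; a planar conformation would have a fully conjugated π system of 8 electrons. But 8 = 4(2), which is 4n not 4n+2, so ring A is not aromatic (cyclooctatetraene) — cyclooctatetraene distorts into a non-planar tub to avoid antiaromaticity.
Ring B has a continuous p-orbital overlap around the ring; 3 ring double bonds give 6 π electrons. 6 = 4(1)+2, so ring B is aromatic (benzene ring).
Ring C has one sp³ carbon, so it is not fully conjugated — not aromatic (cyclopentene ring).
Ring D is fully conjugated (every ring atom contributes a p orbital); 2 ring double bonds (4 π electrons) plus a heteroatom lone pair (2) give 6 π electrons. Since 6 = 4n+2 (n=1), ring D is aromatic (thiazole).
Aromatic: B, D. Total: 2.

2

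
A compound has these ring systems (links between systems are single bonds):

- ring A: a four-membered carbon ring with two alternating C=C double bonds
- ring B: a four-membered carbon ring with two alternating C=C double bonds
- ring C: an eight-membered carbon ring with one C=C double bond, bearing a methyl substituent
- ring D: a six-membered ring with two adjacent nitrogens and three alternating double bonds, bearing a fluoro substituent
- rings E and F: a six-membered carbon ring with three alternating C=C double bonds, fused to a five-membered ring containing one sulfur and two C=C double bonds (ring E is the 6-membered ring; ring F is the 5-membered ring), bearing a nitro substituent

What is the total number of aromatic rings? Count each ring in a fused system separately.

Ring A has only sp² ring atoms; a planar conformation would have a fully conjugated π system of 4 electrons. But 4 = 4(1), which is 4n not 4n+2, so ring A is not aromatic (cyclobutadiene) — cyclobutadiene is antiaromatic and distorts to a rectangle.
Ring B has only sp² ring atoms; a planar conformation would have a fully conjugated π system of 4 electrons. But 4 = 4(1), which is 4n not 4n+2, so ring B is not aromatic (cyclobutadiene) — cyclobutadiene is antiaromatic and distorts to a rectangle.
Ring C has six sp³ carbons, so it is not fully conjugated — not aromatic (cyclooctene).
Ring D has a continuous p-orbital overlap around the ring; 3 ring double bonds give 6 π electrons. That satisfies 4n+2 with n=1, so ring D is aromatic (pyridazine).
Rings E and F form a fused bicyclic system (with one sulfur) with 9 sp² atoms and 10 π electrons from ring double bonds plus a heteroatom lone pair. 10 = 4(2)+2, so the system is aromatic and both rings count as aromatic (benzothiophene).
Aromatic: D, E, F. Total: 3.

3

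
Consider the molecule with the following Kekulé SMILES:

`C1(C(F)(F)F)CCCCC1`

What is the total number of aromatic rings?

The SMILES encodes a six-membered saturated carbon ring.
The 6-membered ring has only sp³ atoms, so it is not fully conjugated — not aromatic (cyclohexane).

0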